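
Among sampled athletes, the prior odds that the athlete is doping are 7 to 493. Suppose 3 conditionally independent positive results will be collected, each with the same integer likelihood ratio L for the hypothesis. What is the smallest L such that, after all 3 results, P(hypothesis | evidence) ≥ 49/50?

16

Prior odds = 7/493.
Target odds = 0.98/0.02 = 49.
Need L³ ≥ 49 ÷ (7/493) = 3451.
15³ = 3375 < 3451 ≤ 4096 = 16³, so L = 16.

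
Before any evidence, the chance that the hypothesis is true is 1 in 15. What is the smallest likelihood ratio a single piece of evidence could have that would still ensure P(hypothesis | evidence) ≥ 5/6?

Prior odds = (1/15)/(14/15) = 1/14.
Target odds = (5/6)/(1/6) = 5.
Required Bayes factor = 5 ÷ (1/14) = 70.

70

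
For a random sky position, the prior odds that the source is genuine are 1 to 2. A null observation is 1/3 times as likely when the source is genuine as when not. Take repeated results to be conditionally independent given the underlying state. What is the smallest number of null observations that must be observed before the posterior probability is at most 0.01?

Prior odds = 0.5.
Likelihood ratio per null observation = 1/3.
Target posterior odds = 0.01/0.99 = 1/99.
Need 0.5 × (1/3)ⁿ ≤ 1/99, i.e. (1/3)ⁿ ≤ 2/99.
(1/3)³ = 1/27 is still above 2/99 but (1/3)⁴ = 1/81 is at or below it, so n = 4.

4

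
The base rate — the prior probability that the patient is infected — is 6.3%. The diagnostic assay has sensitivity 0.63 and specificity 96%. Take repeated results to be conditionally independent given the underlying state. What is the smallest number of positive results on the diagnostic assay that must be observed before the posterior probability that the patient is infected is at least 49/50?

Prior odds: 0.063 ÷ 0.937 = 63/937.
False-positive rate = 1 − 0.96 = 0.04; likelihood ratio of a positive = 0.63/0.04 = 15.75.
Target posterior odds = 0.98/0.02 = 49.
Need (63/937) × 15.75ⁿ ≥ 49, i.e. 15.75ⁿ ≥ 6559/9.
15.75² = 248.0625 falls short of 6559/9 but 15.75³ = 3906.984375 reaches it, so n = 3.

3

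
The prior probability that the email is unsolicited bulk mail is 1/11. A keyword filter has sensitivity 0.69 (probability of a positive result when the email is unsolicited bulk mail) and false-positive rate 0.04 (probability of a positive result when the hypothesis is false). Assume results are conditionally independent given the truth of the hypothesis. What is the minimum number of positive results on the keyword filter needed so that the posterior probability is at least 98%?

3

Prior odds = (1/11)/(10/11) = 0.1.
Likelihood ratio of a positive result = 0.69/0.04 = 17.25.
Target posterior odds = 0.98/0.02 = 49.
Require 17.25ⁿ ≥ 49 ÷ 0.1 = 490.
17.25² = 297.5625 falls short of 490 but 17.25³ = 5132.953125 reaches it, so n = 3.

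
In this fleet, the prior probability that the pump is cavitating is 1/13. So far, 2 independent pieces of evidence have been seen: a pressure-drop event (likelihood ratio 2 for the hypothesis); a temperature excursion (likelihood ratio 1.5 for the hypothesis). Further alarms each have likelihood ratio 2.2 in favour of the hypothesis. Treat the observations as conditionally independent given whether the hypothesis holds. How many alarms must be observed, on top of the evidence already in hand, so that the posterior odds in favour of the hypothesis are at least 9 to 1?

Prior odds = (1/13)/(12/13) = 1/12.
Combined Bayes factor of the evidence already in hand = 2 × 1.5 = 3.
Odds after that evidence = (1/12) × 3 = 0.25.
Target odds = 9.
Need 2.2ⁿ ≥ 9 ÷ 0.25 = 36.
2.2⁴ = 23.4256 falls short of 36 but 2.2⁵ = 51.53632 reaches it, so n = 5.

5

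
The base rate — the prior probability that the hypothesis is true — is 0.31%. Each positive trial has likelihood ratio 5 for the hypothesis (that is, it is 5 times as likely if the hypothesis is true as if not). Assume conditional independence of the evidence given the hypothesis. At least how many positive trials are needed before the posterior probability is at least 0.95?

6

Prior odds = 0.0031/0.9969 = 31/9969.
Likelihood ratio per positive trial = 5.
Target posterior odds = 0.95/0.05 = 19.
Require 5ⁿ ≥ 19 ÷ (31/9969) = 189411/31.
5⁵ = 3125 falls short of 189411/31 but 5⁶ = 15625 reaches it, so n = 6.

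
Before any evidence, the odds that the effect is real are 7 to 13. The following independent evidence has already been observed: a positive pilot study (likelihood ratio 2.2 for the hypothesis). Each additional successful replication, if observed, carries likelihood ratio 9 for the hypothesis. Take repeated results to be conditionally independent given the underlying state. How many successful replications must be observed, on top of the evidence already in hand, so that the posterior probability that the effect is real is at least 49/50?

Prior odds = 7/13.
Bayes factor of the evidence already in hand = 2.2.
Odds after that evidence = (7/13) × 2.2 = 77/65.
Target odds = 0.98/0.02 = 49.
Need 9ⁿ ≥ 49 ÷ (77/65) = 455/11.
9¹ = 9 falls short of 455/11 but 9² = 81 reaches it, so n = 2.

2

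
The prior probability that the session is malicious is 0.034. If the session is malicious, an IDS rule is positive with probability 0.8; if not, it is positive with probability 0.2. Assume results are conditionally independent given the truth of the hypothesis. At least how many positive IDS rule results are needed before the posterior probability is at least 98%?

6

Prior odds: 0.034 ÷ 0.966 = 17/483.
Likelihood ratio of a positive = 0.8/0.2 = 4.
Target odds: 0.98 ÷ 0.02 = 49.
Need (17/483) × 4ⁿ ≥ 49, i.e. 4ⁿ ≥ 23667/17.
4⁵ = 1024 falls short of 23667/17 but 4⁶ = 4096 reaches it, so n = 6.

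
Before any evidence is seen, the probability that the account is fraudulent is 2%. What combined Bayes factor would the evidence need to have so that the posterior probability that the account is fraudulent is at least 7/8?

343

Prior odds = 0.02/0.98 = 1/49.
Target odds = 0.875/0.125 = 7.
Required Bayes factor = 7 ÷ (1/49) = 343.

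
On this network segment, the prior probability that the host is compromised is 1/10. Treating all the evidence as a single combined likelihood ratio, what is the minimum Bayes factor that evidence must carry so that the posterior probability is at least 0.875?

63

Prior odds = 0.1/0.9 = 1/9.
Target odds = 0.875/0.125 = 7.
Required Bayes factor = 7 ÷ (1/9) = 63.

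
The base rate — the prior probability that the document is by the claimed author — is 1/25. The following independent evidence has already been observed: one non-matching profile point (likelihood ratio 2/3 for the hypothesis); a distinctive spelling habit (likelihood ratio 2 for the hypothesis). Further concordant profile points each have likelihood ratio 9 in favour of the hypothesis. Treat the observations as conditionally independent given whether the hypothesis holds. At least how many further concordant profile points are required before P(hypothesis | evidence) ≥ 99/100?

Prior odds = 0.04/0.96 = 1/24.
Combined Bayes factor of the evidence already in hand = (2/3) × 2 = 4/3.
Odds after that evidence = (1/24) × 4/3 = 1/18.
Target odds = 0.99/0.01 = 99.
Need 9ⁿ ≥ 99 ÷ (1/18) = 1782.
9³ = 729 falls short of 1782 but 9⁴ = 6561 reaches it, so n = 4.

4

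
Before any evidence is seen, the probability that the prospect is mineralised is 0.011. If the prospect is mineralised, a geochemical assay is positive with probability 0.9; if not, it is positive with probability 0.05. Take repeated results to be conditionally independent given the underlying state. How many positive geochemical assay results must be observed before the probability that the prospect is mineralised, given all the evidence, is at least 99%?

Prior odds: 0.011 ÷ 0.989 = 11/989.
Likelihood ratio of a positive = 0.9/0.05 = 18.
Target posterior odds = 0.99/0.01 = 99.
Need (11/989) × 18ⁿ ≥ 99, i.e. 18ⁿ ≥ 8901.
18³ = 5832 falls short of 8901 but 18⁴ = 104976 reaches it, so n = 4.

4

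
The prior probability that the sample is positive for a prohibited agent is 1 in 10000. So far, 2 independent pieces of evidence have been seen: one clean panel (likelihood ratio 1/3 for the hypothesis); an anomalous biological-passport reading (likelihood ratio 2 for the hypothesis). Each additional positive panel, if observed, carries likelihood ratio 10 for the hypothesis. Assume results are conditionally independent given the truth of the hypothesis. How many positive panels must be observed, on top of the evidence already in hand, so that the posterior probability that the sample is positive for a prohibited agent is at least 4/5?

5

Prior odds = 0.0001/0.9999 = 1/9999.
Combined Bayes factor of the evidence already in hand = (1/3) × 2 = 2/3.
Odds after that evidence = (1/9999) × 2/3 = 2/29997.
Target odds = 0.8/0.2 = 4.
Need 10ⁿ ≥ 4 ÷ (2/29997) = 59994.
10⁴ = 10000 falls short of 59994 but 10⁵ = 100000 reaches it, so n = 5.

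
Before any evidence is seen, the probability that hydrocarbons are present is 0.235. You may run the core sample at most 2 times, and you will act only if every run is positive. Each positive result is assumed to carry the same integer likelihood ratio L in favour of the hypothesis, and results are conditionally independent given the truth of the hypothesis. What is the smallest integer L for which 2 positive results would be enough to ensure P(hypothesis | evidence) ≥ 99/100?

18

Prior odds = 0.235/0.765 = 47/153.
Target odds = 0.99/0.01 = 99.
Need L² ≥ 99 ÷ (47/153) = 15147/47.
17² = 289 < 15147/47 ≤ 324 = 18², so L = 18.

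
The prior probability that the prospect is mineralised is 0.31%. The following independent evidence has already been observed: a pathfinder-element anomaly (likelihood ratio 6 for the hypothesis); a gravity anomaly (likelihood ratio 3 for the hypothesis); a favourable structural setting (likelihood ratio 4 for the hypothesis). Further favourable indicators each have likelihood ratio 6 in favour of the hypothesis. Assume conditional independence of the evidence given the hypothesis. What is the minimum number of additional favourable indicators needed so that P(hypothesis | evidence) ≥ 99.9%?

Prior odds = 0.0031/0.9969 = 31/9969.
Combined Bayes factor of the evidence already in hand = 6 × 3 × 4 = 72.
Odds after that evidence = (31/9969) × 72 = 744/3323.
Target odds = 0.999/0.001 = 999.
Need 6ⁿ ≥ 999 ÷ (744/3323) = 1106559/248.
6⁴ = 1296 falls short of 1106559/248 but 6⁵ = 7776 reaches it, so n = 5.

5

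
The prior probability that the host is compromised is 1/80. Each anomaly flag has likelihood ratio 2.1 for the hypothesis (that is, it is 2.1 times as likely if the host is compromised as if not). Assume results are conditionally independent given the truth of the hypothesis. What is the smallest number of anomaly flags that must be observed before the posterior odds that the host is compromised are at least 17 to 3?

9

Prior odds: 0.0125 ÷ 0.9875 = 1/79.
Likelihood ratio per anomaly flag = 2.1.
Target odds = 17/3.
Need (1/79) × 2.1ⁿ ≥ 17/3, i.e. 2.1ⁿ ≥ 1343/3.
2.1⁸ ≈378.229 falls short of 1343/3 but 2.1⁹ ≈794.28 reaches it, so n = 9.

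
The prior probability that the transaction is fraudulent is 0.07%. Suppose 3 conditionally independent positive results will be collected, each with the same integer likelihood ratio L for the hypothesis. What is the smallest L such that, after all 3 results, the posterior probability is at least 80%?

18

Prior odds = 0.0007/0.9993 = 7/9993.
Target odds = 0.8/0.2 = 4.
Need L³ ≥ 4 ÷ (7/9993) = 39972/7.
17³ = 4913 < 39972/7 ≤ 5832 = 18³, so L = 18.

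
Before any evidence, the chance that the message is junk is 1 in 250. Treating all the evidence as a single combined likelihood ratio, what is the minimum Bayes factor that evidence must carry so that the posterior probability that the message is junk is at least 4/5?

Prior odds = 0.004/0.996 = 1/249.
Target odds = 0.8/0.2 = 4.
Required Bayes factor = 4 ÷ (1/249) = 996.

996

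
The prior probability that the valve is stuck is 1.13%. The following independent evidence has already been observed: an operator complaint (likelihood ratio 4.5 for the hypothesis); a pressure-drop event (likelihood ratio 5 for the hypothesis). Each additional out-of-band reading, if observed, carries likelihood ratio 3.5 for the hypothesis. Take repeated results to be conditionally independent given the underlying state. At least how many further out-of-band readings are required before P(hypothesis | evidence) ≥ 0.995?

6

Prior odds = 0.0113/0.9887 = 113/9887.
Combined Bayes factor of the evidence already in hand = 4.5 × 5 = 22.5.
Odds after that evidence = (113/9887) × 22.5 = 5085/19774.
Target odds = 0.995/0.005 = 199.
Need 3.5ⁿ ≥ 199 ÷ (5085/19774) = 3935026/5085.
3.5⁵ = 525.21875 falls short of 3935026/5085 but 3.5⁶ = 1838.265625 reaches it, so n = 6.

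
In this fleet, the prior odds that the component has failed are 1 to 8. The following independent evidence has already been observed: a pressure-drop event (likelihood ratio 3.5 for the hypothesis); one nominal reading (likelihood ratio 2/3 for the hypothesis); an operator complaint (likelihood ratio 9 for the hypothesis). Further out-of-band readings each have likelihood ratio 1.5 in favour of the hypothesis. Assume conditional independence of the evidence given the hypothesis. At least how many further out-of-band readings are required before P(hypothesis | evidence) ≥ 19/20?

Prior odds = 0.125.
Combined Bayes factor of the evidence already in hand = 3.5 × (2/3) × 9 = 21.
Odds after that evidence = 0.125 × 21 = 2.625.
Target odds = 0.95/0.05 = 19.
Need 1.5ⁿ ≥ 19 ÷ 2.625 = 152/21.
1.5⁴ = 5.0625 falls short of 152/21 but 1.5⁵ = 7.59375 reaches it, so n = 5.

5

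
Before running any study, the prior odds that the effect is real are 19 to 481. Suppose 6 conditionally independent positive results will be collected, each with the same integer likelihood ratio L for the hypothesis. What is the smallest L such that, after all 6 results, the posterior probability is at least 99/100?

4

Prior odds = 19/481.
Target odds = 0.99/0.01 = 99.
Need L⁶ ≥ 99 ÷ (19/481) = 47619/19.
3⁶ = 729 < 47619/19 ≤ 4096 = 4⁶, so L = 4.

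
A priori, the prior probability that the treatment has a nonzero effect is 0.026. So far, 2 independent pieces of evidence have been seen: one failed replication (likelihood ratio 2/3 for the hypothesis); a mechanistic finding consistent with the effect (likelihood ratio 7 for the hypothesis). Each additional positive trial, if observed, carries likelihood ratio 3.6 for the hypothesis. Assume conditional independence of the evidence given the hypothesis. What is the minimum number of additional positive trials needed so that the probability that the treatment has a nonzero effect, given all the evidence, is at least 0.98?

5

Prior odds = 0.026/0.974 = 13/487.
Combined Bayes factor of the evidence already in hand = (2/3) × 7 = 14/3.
Odds after that evidence = (13/487) × 14/3 = 182/1461.
Target odds = 0.98/0.02 = 49.
Need 3.6ⁿ ≥ 49 ÷ (182/1461) = 10227/26.
3.6⁴ = 167.9616 falls short of 10227/26 but 3.6⁵ = 604.66176 reaches it, so n = 5.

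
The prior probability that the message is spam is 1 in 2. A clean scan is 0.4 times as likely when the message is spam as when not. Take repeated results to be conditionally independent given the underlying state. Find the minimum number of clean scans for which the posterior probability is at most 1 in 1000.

8

Prior odds = 0.5/0.5 = 1.
Likelihood ratio per clean scan = 0.4.
Target posterior odds = 0.001/0.999 = 1/999.
Require 0.4ⁿ ≤ 1/999 ÷ 1 = 1/999.
0.4⁷ = 128/78125 is still above 1/999 but 0.4⁸ = 256/390625 is at or below it, so n = 8.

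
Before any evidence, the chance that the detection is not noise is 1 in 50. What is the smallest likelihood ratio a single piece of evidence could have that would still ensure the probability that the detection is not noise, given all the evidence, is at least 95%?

Prior odds = 0.02/0.98 = 1/49.
Target odds = 0.95/0.05 = 19.
Required Bayes factor = 19 ÷ (1/49) = 931.

931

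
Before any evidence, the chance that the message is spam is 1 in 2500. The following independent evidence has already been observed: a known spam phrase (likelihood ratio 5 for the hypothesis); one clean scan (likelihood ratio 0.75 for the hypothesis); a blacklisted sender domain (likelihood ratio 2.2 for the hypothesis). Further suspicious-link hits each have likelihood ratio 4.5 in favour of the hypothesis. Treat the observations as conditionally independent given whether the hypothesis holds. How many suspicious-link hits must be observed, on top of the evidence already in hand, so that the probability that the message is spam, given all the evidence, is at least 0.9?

6

Prior odds = 0.0004/0.9996 = 1/2499.
Combined Bayes factor of the evidence already in hand = 5 × 0.75 × 2.2 = 8.25.
Odds after that evidence = (1/2499) × 8.25 = 11/3332.
Target odds = 0.9/0.1 = 9.
Need 4.5ⁿ ≥ 9 ÷ (11/3332) = 29988/11.
4.5⁵ = 1845.28125 falls short of 29988/11 but 4.5⁶ = 8303.765625 reaches it, so n = 6.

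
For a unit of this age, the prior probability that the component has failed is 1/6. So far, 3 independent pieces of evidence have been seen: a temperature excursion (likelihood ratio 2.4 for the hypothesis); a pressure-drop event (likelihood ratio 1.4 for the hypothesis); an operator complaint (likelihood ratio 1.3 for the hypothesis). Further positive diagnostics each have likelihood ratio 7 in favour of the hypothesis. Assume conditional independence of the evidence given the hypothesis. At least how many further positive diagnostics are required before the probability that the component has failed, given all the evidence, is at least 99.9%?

4

Prior odds = (1/6)/(5/6) = 0.2.
Combined Bayes factor of the evidence already in hand = 2.4 × 1.4 × 1.3 = 4.368.
Odds after that evidence = 0.2 × 4.368 = 0.8736.
Target odds = 0.999/0.001 = 999.
Need 7ⁿ ≥ 999 ÷ 0.8736 = 208125/182.
7³ = 343 falls short of 208125/182 but 7⁴ = 2401 reaches it, so n = 4.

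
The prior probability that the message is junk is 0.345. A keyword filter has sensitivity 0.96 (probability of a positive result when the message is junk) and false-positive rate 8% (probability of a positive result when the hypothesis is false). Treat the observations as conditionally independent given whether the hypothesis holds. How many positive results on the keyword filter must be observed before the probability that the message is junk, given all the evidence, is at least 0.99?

3

Prior odds = 0.345/0.655 = 69/131.
Likelihood ratio of a positive result = 0.96/0.08 = 12.
Target odds: 0.99 ÷ 0.01 = 99.
Require 12ⁿ ≥ 99 ÷ (69/131) = 4323/23.
12² = 144 falls short of 4323/23 but 12³ = 1728 reaches it, so n = 3.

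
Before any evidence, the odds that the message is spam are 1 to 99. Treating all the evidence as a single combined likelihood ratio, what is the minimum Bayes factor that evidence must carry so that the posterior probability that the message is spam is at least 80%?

Prior odds = 1/99.
Target odds = 0.8/0.2 = 4.
Required Bayes factor = 4 ÷ (1/99) = 396.

396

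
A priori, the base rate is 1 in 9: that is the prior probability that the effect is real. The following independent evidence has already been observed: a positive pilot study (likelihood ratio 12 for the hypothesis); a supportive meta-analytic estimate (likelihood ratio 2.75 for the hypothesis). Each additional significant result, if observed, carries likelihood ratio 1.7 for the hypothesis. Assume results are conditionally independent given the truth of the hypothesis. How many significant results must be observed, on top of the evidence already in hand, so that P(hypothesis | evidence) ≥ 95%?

Prior odds = (1/9)/(8/9) = 0.125.
Combined Bayes factor of the evidence already in hand = 12 × 2.75 = 33.
Odds after that evidence = 0.125 × 33 = 4.125.
Target odds = 0.95/0.05 = 19.
Need 1.7ⁿ ≥ 19 ÷ 4.125 = 152/33.
1.7² = 2.89 falls short of 152/33 but 1.7³ = 4.913 reaches it, so n = 3.

3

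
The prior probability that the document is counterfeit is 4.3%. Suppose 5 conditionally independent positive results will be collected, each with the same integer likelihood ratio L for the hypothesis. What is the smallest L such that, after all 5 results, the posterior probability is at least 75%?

3

Prior odds = 0.043/0.957 = 43/957.
Target odds = 0.75/0.25 = 3.
Need L⁵ ≥ 3 ÷ (43/957) = 2871/43.
2⁵ = 32 < 2871/43 ≤ 243 = 3⁵, so L = 3.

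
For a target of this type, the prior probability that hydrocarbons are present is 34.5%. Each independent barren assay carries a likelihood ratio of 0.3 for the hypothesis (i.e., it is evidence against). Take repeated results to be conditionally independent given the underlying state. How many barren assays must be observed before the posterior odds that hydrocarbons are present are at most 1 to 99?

4

Prior odds: 0.345 ÷ 0.655 = 69/131.
Likelihood ratio per barren assay = 0.3.
Target odds = 1/99.
Need (69/131) × 0.3ⁿ ≤ 1/99, i.e. 0.3ⁿ ≤ 131/6831.
0.3³ = 0.027 is still above 131/6831 but 0.3⁴ = 0.0081 is at or below it, so n = 4.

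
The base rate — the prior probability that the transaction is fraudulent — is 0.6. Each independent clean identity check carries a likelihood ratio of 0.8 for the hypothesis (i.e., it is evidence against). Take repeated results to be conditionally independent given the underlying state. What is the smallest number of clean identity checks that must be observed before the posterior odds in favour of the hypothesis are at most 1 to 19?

Prior odds: 0.6 ÷ 0.4 = 1.5.
Likelihood ratio per clean identity check = 0.8.
Target odds = 1/19.
Need 1.5 × 0.8ⁿ ≤ 1/19, i.e. 0.8ⁿ ≤ 2/57.
0.8¹⁵ ≈0.0351844 is still above 2/57 but 0.8¹⁶ ≈0.0281475 is at or below it, so n = 16.

16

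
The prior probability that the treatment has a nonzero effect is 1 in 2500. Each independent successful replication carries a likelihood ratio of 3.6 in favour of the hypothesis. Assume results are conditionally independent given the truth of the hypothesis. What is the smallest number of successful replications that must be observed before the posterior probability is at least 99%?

10

Prior odds = 0.0004/0.9996 = 1/2499.
Likelihood ratio per successful replication = 3.6.
Target odds: 0.99 ÷ 0.01 = 99.
Require 3.6ⁿ ≥ 99 ÷ (1/2499) = 247401.
3.6⁹ ≈101560 falls short of 247401 but 3.6¹⁰ ≈365616 reaches it, so n = 10.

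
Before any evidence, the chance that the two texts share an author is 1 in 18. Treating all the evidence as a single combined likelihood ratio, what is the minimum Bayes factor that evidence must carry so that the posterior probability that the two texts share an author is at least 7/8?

Prior odds = (1/18)/(17/18) = 1/17.
Target odds = 0.875/0.125 = 7.
Required Bayes factor = 7 ÷ (1/17) = 119.

119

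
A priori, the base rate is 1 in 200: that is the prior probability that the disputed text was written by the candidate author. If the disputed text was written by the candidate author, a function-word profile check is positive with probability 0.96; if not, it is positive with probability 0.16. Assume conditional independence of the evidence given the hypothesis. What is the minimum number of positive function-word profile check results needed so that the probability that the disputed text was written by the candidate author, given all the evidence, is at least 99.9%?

Prior odds = 0.005/0.995 = 1/199.
Likelihood ratio of a positive = 0.96/0.16 = 6.
Target odds: 0.999 ÷ 0.001 = 999.
Require 6ⁿ ≥ 999 ÷ (1/199) = 198801.
6⁶ = 46656 falls short of 198801 but 6⁷ = 279936 reaches it, so n = 7.

7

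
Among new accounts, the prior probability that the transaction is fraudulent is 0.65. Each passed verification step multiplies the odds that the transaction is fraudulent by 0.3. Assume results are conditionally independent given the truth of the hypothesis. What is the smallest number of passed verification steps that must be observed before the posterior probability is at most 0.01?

5

Prior odds = 0.65/0.35 = 13/7.
Likelihood ratio per passed verification step = 0.3.
Target odds: 0.01 ÷ 0.99 = 1/99.
Require 0.3ⁿ ≤ 1/99 ÷ (13/7) = 7/1287.
0.3⁴ = 0.0081 is still above 7/1287 but 0.3⁵ = 243/100000 is at or below it, so n = 5.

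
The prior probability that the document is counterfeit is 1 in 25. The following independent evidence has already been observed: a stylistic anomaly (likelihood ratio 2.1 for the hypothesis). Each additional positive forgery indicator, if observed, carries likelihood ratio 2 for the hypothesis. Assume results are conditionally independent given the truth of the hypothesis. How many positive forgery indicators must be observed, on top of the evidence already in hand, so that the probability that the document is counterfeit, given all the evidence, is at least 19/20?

8

Prior odds = 0.04/0.96 = 1/24.
Bayes factor of the evidence already in hand = 2.1.
Odds after that evidence = (1/24) × 2.1 = 0.0875.
Target odds = 0.95/0.05 = 19.
Need 2ⁿ ≥ 19 ÷ 0.0875 = 1520/7.
2⁷ = 128 falls short of 1520/7 but 2⁸ = 256 reaches it, so n = 8.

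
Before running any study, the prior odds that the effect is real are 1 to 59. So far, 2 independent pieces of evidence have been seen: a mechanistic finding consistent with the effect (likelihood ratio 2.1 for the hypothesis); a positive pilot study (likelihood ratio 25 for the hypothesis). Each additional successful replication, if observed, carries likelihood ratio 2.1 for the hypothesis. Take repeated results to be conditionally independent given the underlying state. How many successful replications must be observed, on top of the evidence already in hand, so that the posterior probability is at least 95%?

5

Prior odds = 1/59.
Combined Bayes factor of the evidence already in hand = 2.1 × 25 = 52.5.
Odds after that evidence = (1/59) × 52.5 = 105/118.
Target odds = 0.95/0.05 = 19.
Need 2.1ⁿ ≥ 19 ÷ (105/118) = 2242/105.
2.1⁴ = 19.4481 falls short of 2242/105 but 2.1⁵ = 4084101/100000 reaches it, so n = 5.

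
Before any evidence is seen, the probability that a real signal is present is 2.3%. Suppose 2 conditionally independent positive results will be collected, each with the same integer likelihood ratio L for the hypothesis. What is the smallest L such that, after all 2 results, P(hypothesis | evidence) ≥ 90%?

Prior odds = 0.023/0.977 = 23/977.
Target odds = 0.9/0.1 = 9.
Need L² ≥ 9 ÷ (23/977) = 8793/23.
19² = 361 < 8793/23 ≤ 400 = 20², so L = 20.

20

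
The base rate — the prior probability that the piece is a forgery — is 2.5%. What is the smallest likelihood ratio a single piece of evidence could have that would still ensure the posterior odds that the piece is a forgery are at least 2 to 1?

Prior odds = 0.025/0.975 = 1/39.
Target odds = 2.
Required Bayes factor = 2 ÷ (1/39) = 78.

78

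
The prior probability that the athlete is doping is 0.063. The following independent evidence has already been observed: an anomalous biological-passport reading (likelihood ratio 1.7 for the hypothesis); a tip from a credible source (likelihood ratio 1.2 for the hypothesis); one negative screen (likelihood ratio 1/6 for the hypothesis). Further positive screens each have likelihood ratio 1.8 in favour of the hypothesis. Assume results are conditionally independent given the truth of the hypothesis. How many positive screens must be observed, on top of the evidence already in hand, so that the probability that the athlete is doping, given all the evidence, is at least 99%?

15

Prior odds = 0.063/0.937 = 63/937.
Combined Bayes factor of the evidence already in hand = 1.7 × 1.2 × (1/6) = 0.34.
Odds after that evidence = (63/937) × 0.34 = 1071/46850.
Target odds = 0.99/0.01 = 99.
Need 1.8ⁿ ≥ 99 ÷ (1071/46850) = 515350/119.
1.8¹⁴ ≈3748.13 falls short of 515350/119 but 1.8¹⁵ ≈6746.64 reaches it, so n = 15.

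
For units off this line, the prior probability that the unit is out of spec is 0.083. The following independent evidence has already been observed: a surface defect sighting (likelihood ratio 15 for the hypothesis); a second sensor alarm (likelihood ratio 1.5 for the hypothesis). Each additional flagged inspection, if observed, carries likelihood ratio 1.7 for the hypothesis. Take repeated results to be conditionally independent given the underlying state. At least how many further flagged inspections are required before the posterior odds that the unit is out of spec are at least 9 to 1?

3

Prior odds = 0.083/0.917 = 83/917.
Combined Bayes factor of the evidence already in hand = 15 × 1.5 = 22.5.
Odds after that evidence = (83/917) × 22.5 = 3735/1834.
Target odds = 9.
Need 1.7ⁿ ≥ 9 ÷ (3735/1834) = 1834/415.
1.7² = 2.89 falls short of 1834/415 but 1.7³ = 4.913 reaches it, so n = 3.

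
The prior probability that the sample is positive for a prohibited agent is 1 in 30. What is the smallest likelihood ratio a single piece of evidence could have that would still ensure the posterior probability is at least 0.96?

Prior odds = (1/30)/(29/30) = 1/29.
Target odds = 0.96/0.04 = 24.
Required Bayes factor = 24 ÷ (1/29) = 696.

696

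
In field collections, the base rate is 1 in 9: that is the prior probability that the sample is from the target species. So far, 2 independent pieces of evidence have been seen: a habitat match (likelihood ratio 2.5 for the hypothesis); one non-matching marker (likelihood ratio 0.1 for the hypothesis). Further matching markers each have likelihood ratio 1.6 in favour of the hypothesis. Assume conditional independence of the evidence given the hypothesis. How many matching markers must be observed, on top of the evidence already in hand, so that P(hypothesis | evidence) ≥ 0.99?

Prior odds = (1/9)/(8/9) = 0.125.
Combined Bayes factor of the evidence already in hand = 2.5 × 0.1 = 0.25.
Odds after that evidence = 0.125 × 0.25 = 0.03125.
Target odds = 0.99/0.01 = 99.
Need 1.6ⁿ ≥ 99 ÷ 0.03125 = 3168.
1.6¹⁷ ≈2951.48 falls short of 3168 but 1.6¹⁸ ≈4722.37 reaches it, so n = 18.

18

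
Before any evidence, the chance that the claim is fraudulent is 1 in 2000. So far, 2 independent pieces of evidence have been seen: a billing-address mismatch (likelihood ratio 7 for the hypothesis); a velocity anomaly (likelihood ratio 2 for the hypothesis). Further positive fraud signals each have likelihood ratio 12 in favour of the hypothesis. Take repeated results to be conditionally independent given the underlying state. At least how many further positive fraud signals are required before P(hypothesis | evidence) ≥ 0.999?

5

Prior odds = 0.0005/0.9995 = 1/1999.
Combined Bayes factor of the evidence already in hand = 7 × 2 = 14.
Odds after that evidence = (1/1999) × 14 = 14/1999.
Target odds = 0.999/0.001 = 999.
Need 12ⁿ ≥ 999 ÷ (14/1999) = 1997001/14.
12⁴ = 20736 falls short of 1997001/14 but 12⁵ = 248832 reaches it, so n = 5.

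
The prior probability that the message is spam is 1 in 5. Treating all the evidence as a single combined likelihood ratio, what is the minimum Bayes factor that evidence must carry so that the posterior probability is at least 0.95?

76

Prior odds = 0.2/0.8 = 0.25.
Target odds = 0.95/0.05 = 19.
Required Bayes factor = 19 ÷ 0.25 = 76.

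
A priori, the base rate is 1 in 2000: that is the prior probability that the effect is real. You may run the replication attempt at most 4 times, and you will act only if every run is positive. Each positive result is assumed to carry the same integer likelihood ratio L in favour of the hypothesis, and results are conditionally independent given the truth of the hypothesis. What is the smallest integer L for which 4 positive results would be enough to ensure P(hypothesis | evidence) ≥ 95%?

Prior odds = 0.0005/0.9995 = 1/1999.
Target odds = 0.95/0.05 = 19.
Need L⁴ ≥ 19 ÷ (1/1999) = 37981.
13⁴ = 28561 < 37981 ≤ 38416 = 14⁴, so L = 14.

14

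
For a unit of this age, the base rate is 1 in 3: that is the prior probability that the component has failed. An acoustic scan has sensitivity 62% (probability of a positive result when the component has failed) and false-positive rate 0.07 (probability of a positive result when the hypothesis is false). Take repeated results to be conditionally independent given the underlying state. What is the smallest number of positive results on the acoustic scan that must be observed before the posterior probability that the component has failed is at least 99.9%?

4

Prior odds = (1/3)/(2/3) = 0.5.
Likelihood ratio of a positive result = 0.62/0.07 = 62/7.
Target posterior odds = 0.999/0.001 = 999.
Require (62/7)ⁿ ≥ 999 ÷ 0.5 = 1998.
(62/7)³ = 238328/343 falls short of 1998 but (62/7)⁴ = 14776336/2401 reaches it, so n = 4.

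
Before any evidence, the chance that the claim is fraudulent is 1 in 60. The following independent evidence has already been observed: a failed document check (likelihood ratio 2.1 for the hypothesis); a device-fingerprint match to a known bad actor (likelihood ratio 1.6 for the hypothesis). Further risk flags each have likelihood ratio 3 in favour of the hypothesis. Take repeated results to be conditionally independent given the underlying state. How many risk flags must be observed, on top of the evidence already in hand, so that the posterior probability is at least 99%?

Prior odds = (1/60)/(59/60) = 1/59.
Combined Bayes factor of the evidence already in hand = 2.1 × 1.6 = 3.36.
Odds after that evidence = (1/59) × 3.36 = 84/1475.
Target odds = 0.99/0.01 = 99.
Need 3ⁿ ≥ 99 ÷ (84/1475) = 48675/28.
3⁶ = 729 falls short of 48675/28 but 3⁷ = 2187 reaches it, so n = 7.

7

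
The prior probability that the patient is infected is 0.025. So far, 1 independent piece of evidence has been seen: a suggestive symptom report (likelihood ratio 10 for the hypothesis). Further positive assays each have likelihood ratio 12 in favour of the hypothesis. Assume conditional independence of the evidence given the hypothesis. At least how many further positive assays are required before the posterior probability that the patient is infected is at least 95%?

Prior odds = 0.025/0.975 = 1/39.
Bayes factor of the evidence already in hand = 10.
Odds after that evidence = (1/39) × 10 = 10/39.
Target odds = 0.95/0.05 = 19.
Need 12ⁿ ≥ 19 ÷ (10/39) = 74.1.
12¹ = 12 falls short of 74.1 but 12² = 144 reaches it, so n = 2.

2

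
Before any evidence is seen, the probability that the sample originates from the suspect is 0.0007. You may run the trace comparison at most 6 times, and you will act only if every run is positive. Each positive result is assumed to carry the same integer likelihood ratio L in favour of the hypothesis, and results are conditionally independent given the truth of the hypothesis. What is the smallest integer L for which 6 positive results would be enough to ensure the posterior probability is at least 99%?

8

Prior odds = 0.0007/0.9993 = 7/9993.
Target odds = 0.99/0.01 = 99.
Need L⁶ ≥ 99 ÷ (7/9993) = 989307/7.
7⁶ = 117649 < 989307/7 ≤ 262144 = 8⁶, so L = 8.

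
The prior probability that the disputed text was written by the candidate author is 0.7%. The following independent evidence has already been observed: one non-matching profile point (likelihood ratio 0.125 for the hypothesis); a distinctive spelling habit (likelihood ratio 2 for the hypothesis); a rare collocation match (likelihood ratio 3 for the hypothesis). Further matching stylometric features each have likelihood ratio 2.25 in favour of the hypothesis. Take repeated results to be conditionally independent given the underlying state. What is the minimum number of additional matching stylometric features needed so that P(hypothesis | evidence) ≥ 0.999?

Prior odds = 0.007/0.993 = 7/993.
Combined Bayes factor of the evidence already in hand = 0.125 × 2 × 3 = 0.75.
Odds after that evidence = (7/993) × 0.75 = 7/1324.
Target odds = 0.999/0.001 = 999.
Need 2.25ⁿ ≥ 999 ÷ (7/1324) = 1322676/7.
2.25¹⁴ ≈85222.7 falls short of 1322676/7 but 2.25¹⁵ ≈191751 reaches it, so n = 15.

15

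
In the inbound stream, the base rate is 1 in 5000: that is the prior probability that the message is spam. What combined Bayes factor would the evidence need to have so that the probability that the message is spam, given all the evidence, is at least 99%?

Prior odds = 0.0002/0.9998 = 1/4999.
Target odds = 0.99/0.01 = 99.
Required Bayes factor = 99 ÷ (1/4999) = 494901.

494901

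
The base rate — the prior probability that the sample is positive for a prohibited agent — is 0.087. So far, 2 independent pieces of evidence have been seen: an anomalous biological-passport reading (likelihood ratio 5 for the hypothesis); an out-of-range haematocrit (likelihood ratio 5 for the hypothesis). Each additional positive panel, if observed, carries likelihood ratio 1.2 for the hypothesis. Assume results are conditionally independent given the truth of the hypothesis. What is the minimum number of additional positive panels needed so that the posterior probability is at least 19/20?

12

Prior odds = 0.087/0.913 = 87/913.
Combined Bayes factor of the evidence already in hand = 5 × 5 = 25.
Odds after that evidence = (87/913) × 25 = 2175/913.
Target odds = 0.95/0.05 = 19.
Need 1.2ⁿ ≥ 19 ÷ (2175/913) = 17347/2175.
1.2¹¹ = 362797056/48828125 falls short of 17347/2175 but 1.2¹² ≈8.9161 reaches it, so n = 12.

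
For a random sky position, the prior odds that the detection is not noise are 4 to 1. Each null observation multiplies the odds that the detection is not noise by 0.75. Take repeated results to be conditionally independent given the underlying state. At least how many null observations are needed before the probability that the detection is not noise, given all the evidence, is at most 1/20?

Prior odds = 4.
Likelihood ratio per null observation = 0.75.
Target odds: 0.05 ÷ 0.95 = 1/19.
Need 4 × 0.75ⁿ ≤ 1/19, i.e. 0.75ⁿ ≤ 1/76.
0.75¹⁵ ≈0.0133635 is still above 1/76 but 0.75¹⁶ ≈0.0100226 is at or below it, so n = 16.

16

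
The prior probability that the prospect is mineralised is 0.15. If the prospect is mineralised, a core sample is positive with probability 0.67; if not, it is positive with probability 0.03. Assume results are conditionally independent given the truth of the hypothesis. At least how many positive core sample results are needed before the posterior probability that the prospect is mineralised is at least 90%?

2

Prior odds = 0.15/0.85 = 3/17.
Likelihood ratio of a positive = 0.67/0.03 = 67/3.
Target posterior odds = 0.9/0.1 = 9.
Require (67/3)ⁿ ≥ 9 ÷ (3/17) = 51.
(67/3)¹ = 67/3 falls short of 51 but (67/3)² = 4489/9 reaches it, so n = 2.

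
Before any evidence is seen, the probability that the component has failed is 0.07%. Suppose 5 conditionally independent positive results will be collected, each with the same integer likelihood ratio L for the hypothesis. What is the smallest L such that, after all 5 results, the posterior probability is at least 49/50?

10

Prior odds = 0.0007/0.9993 = 7/9993.
Target odds = 0.98/0.02 = 49.
Need L⁵ ≥ 49 ÷ (7/9993) = 69951.
9⁵ = 59049 < 69951 ≤ 100000 = 10⁵, so L = 10.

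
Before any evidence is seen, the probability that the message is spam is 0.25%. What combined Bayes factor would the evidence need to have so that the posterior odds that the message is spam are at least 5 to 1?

1995

Prior odds = 0.0025/0.9975 = 1/399.
Target odds = 5.
Required Bayes factor = 5 ÷ (1/399) = 1995.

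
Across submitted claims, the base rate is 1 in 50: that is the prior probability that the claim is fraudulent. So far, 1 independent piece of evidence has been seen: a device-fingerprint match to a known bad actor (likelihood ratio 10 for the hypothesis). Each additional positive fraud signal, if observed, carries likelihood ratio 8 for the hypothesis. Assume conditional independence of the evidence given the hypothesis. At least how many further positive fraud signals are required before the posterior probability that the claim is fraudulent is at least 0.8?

2

Prior odds = 0.02/0.98 = 1/49.
Bayes factor of the evidence already in hand = 10.
Odds after that evidence = (1/49) × 10 = 10/49.
Target odds = 0.8/0.2 = 4.
Need 8ⁿ ≥ 4 ÷ (10/49) = 19.6.
8¹ = 8 falls short of 19.6 but 8² = 64 reaches it, so n = 2.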